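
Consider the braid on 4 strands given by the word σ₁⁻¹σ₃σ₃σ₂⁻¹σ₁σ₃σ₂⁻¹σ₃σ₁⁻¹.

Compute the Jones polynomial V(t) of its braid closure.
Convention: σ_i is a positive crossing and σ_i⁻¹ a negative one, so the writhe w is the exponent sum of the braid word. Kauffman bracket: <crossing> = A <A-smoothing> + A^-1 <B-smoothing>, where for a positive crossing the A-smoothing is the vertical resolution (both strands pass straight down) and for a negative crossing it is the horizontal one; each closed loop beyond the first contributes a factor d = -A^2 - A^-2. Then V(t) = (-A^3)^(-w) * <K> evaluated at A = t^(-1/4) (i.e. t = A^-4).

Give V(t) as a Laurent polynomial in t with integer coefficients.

t^5 - 2*t^4 + 3*t^3 - 3*t^2 + 3*t - 3 + 2*t^-1 - t^-2 + t^-3

Derivation:
Braid: s1^-1 s3 s3 s2^-1 s1 s3 s2^-1 s3 s1^-1 on 4 strands, 9 crossings.
Writhe w = (#positive) - (#negative) = 5 - 4 = 1.
Computing the Kauffman bracket via state sum. There are 2^9 = 512 states.
Each crossing splits two ways (0=vertical, 1=horizontal). The state's weight is A^(#A-smoothings - #B-smoothings) * d^(loops - 1).
Tabulate the states by total A-exponent and number of loops L (A-exp: L × count):
  A^9: L=4 ×1
  A^7: L=3 ×9
  A^5: L=2 ×29, L=4 ×7
  A^3: L=1 ×30, L=3 ×52, L=5 ×2
  A^1: L=2 ×83, L=4 ×43
  A^-1: L=1 ×11, L=3 ×93, L=5 ×22
  A^-3: L=2 ×19, L=4 ×58, L=6 ×7
  A^-5: L=3 ×15, L=5 ×20, L=7 ×1
  A^-7: L=4 ×6, L=6 ×3
  A^-9: L=5 ×1
Each group contributes A^e * Σ count * d^(L-1):
Powers of d = -A^2 - A^-2: d^2 = A^4 + 2 + A^-4; d^3 = -A^6 - 3*A^2 - 3*A^-2 - A^-6; d^4 = A^8 + 4*A^4 + 6 + 4*A^-4 + A^-8; d^5 = -A^10 - 5*A^6 - 10*A^2 - 10*A^-2 - 5*A^-6 - A^-10; d^6 = A^12 + 6*A^8 + 15*A^4 + 20 + 15*A^-4 + 6*A^-8 + A^-12.
  A^9 * (d^3) = -A^15 - 3*A^11 - 3*A^7 - A^3
  A^7 * (9*d^2) = 9*A^11 + 18*A^7 + 9*A^3
  A^5 * (29*d + 7*d^3) = -7*A^11 - 50*A^7 - 50*A^3 - 7*A^-1
  A^3 * (30 + 52*d^2 + 2*d^4) = 2*A^11 + 60*A^7 + 146*A^3 + 60*A^-1 + 2*A^-5
  A^1 * (83*d + 43*d^3) = -43*A^7 - 212*A^3 - 212*A^-1 - 43*A^-5
  A^-1 * (11 + 93*d^2 + 22*d^4) = 22*A^7 + 181*A^3 + 329*A^-1 + 181*A^-5 + 22*A^-9
  A^-3 * (19*d + 58*d^3 + 7*d^5) = -7*A^7 - 93*A^3 - 263*A^-1 - 263*A^-5 - 93*A^-9 - 7*A^-13
  A^-5 * (15*d^2 + 20*d^4 + d^6) = A^7 + 26*A^3 + 110*A^-1 + 170*A^-5 + 110*A^-9 + 26*A^-13 + A^-17
  A^-7 * (6*d^3 + 3*d^5) = -3*A^3 - 21*A^-1 - 48*A^-5 - 48*A^-9 - 21*A^-13 - 3*A^-17
  A^-9 * (d^4) = A^-1 + 4*A^-5 + 6*A^-9 + 4*A^-13 + A^-17
Summing the groups: <K> = -A^15 + A^11 - 2*A^7 + 3*A^3 - 3*A^-1 + 3*A^-5 - 3*A^-9 + 2*A^-13 - A^-17
Normalise by the writhe: (-A^3)^(-w) = (-A^3)^(-1) = -A^-3, so f(A) = -A^-3 * <K> = A^12 - A^8 + 2*A^4 - 3 + 3*A^-4 - 3*A^-8 + 3*A^-12 - 2*A^-16 + A^-20.
Substitute A = t^(-1/4), i.e. A^e → t^(-e/4): V(t) = t^5 - 2*t^4 + 3*t^3 - 3*t^2 + 3*t - 3 + 2*t^-1 - t^-2 + t^-3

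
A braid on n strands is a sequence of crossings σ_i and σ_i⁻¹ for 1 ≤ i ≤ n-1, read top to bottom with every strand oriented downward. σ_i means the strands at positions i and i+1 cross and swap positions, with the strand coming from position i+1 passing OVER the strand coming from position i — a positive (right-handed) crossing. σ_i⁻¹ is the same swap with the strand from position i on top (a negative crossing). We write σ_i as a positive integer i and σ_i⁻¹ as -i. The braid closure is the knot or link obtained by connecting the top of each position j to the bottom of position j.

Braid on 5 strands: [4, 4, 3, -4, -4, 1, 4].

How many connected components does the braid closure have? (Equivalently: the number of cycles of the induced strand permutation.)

Track the strand permutation on 5 strands, starting from identity.
  step 1: s4 swaps positions 4,5 -> [1 2 3 5 4]
  step 2: s4 swaps positions 4,5 -> [1 2 3 4 5]
  step 3: s3 swaps positions 3,4 -> [1 2 4 3 5]
  step 4: s4^-1 swaps positions 4,5 -> [1 2 4 5 3]
  step 5: s4^-1 swaps positions 4,5 -> [1 2 4 3 5]
  step 6: s1 swaps positions 1,2 -> [2 1 4 3 5]
  step 7: s4 swaps positions 4,5 -> [2 1 4 5 3]
Final permutation (position -> original strand): [2 1 4 5 3]
Closure components = cycle count of this permutation = 2.

Answer: 2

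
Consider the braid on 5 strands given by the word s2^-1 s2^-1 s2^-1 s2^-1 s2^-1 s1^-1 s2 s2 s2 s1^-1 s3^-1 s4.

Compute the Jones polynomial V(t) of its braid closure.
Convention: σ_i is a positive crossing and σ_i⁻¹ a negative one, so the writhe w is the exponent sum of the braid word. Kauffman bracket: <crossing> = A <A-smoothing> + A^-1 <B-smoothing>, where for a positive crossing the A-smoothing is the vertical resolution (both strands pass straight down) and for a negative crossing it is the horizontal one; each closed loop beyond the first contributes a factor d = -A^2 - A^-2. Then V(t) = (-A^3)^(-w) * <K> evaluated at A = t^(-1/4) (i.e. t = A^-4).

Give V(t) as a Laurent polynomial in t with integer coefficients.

-1 + 2*t^-1 - 2*t^-2 + 4*t^-3 - 3*t^-4 + 3*t^-5 - 2*t^-6 + t^-7 - t^-8

Derivation:
The presented braid s2^-1 s2^-1 s2^-1 s2^-1 s2^-1 s1^-1 s2 s2 s2 s1^-1 s3^-1 s4 on 5 strands reduces by inverse Markov moves (closure unchanged at each step):
  Destabilize: the word has the form β·s4 where s4 occurs only as the final letter (β ∈ B_4); drop it and the last strand → 4 strands.
  Destabilize: the word has the form β·s3^-1 where s3^-1 occurs only as the final letter (β ∈ B_3); drop it and the last strand → 3 strands.
Reduced to β = s2^-1 s2^-1 s2^-1 s2^-1 s2^-1 s1^-1 s2 s2 s2 s1^-1 on 3 strands, 10 crossings.
Compute on β:
Braid: s2^-1 s2^-1 s2^-1 s2^-1 s2^-1 s1^-1 s2 s2 s2 s1^-1 on 3 strands, 10 crossings.
Writhe w = (#positive) - (#negative) = 3 - 7 = -4.
Computing the Kauffman bracket via state sum. There are 2^10 = 1024 states.
Smooth each crossing (0=||, 1=⌣⌢); contribution A^(Σ sign_k(1-2s_k)) * d^(L-1).
Tabulate the states by total A-exponent and number of loops L (A-exp: L × count):
  A^10: L=6 ×1
  A^8: L=5 ×10
  A^6: L=4 ×35, L=6 ×10
  A^4: L=3 ×60, L=5 ×50, L=7 ×10
  A^2: L=2 ×55, L=4 ×100, L=6 ×50, L=8 ×5
  A^0: L=1 ×25, L=3 ×101, L=5 ×100, L=7 ×25, L=9 ×1
  A^-2: L=2 ×55, L=4 ×100, L=6 ×50, L=8 ×5
  A^-4: L=1 ×6, L=3 ×54, L=5 ×50, L=7 ×10
  A^-6: L=2 ×9, L=4 ×26, L=6 ×10
  A^-8: L=3 ×5, L=5 ×5
  A^-10: L=4 ×1
Each group contributes A^e * Σ count * d^(L-1):
Powers of d = -A^2 - A^-2: d^2 = A^4 + 2 + A^-4; d^3 = -A^6 - 3*A^2 - 3*A^-2 - A^-6; d^4 = A^8 + 4*A^4 + 6 + 4*A^-4 + A^-8; d^5 = -A^10 - 5*A^6 - 10*A^2 - 10*A^-2 - 5*A^-6 - A^-10; d^6 = A^12 + 6*A^8 + 15*A^4 + 20 + 15*A^-4 + 6*A^-8 + A^-12; d^7 = -A^14 - 7*A^10 - 21*A^6 - 35*A^2 - 35*A^-2 - 21*A^-6 - 7*A^-10 - A^-14; d^8 = A^16 + 8*A^12 + 28*A^8 + 56*A^4 + 70 + 56*A^-4 + 28*A^-8 + 8*A^-12 + A^-16.
  A^10 * (d^5) = -A^20 - 5*A^16 - 10*A^12 - 10*A^8 - 5*A^4 - 1
  A^8 * (10*d^4) = 10*A^16 + 40*A^12 + 60*A^8 + 40*A^4 + 10
  A^6 * (35*d^3 + 10*d^5) = -10*A^16 - 85*A^12 - 205*A^8 - 205*A^4 - 85 - 10*A^-4
  A^4 * (60*d^2 + 50*d^4 + 10*d^6) = 10*A^16 + 110*A^12 + 410*A^8 + 620*A^4 + 410 + 110*A^-4 + 10*A^-8
  A^2 * (55*d + 100*d^3 + 50*d^5 + 5*d^7) = -5*A^16 - 85*A^12 - 455*A^8 - 1030*A^4 - 1030 - 455*A^-4 - 85*A^-8 - 5*A^-12
  A^0 * (25 + 101*d^2 + 100*d^4 + 25*d^6 + d^8) = A^16 + 33*A^12 + 278*A^8 + 932*A^4 + 1397 + 932*A^-4 + 278*A^-8 + 33*A^-12 + A^-16
  A^-2 * (55*d + 100*d^3 + 50*d^5 + 5*d^7) = -5*A^12 - 85*A^8 - 455*A^4 - 1030 - 1030*A^-4 - 455*A^-8 - 85*A^-12 - 5*A^-16
  A^-4 * (6 + 54*d^2 + 50*d^4 + 10*d^6) = 10*A^8 + 110*A^4 + 404 + 614*A^-4 + 404*A^-8 + 110*A^-12 + 10*A^-16
  A^-6 * (9*d + 26*d^3 + 10*d^5) = -10*A^4 - 76 - 187*A^-4 - 187*A^-8 - 76*A^-12 - 10*A^-16
  A^-8 * (5*d^2 + 5*d^4) = 5 + 25*A^-4 + 40*A^-8 + 25*A^-12 + 5*A^-16
  A^-10 * (d^3) = -A^-4 - 3*A^-8 - 3*A^-12 - A^-16
Summing the groups: <K> = -A^20 + A^16 - 2*A^12 + 3*A^8 - 3*A^4 + 4 - 2*A^-4 + 2*A^-8 - A^-12
Normalise by the writhe: (-A^3)^(-w) = (-A^3)^(4) = A^12, so f(A) = A^12 * <K> = -A^32 + A^28 - 2*A^24 + 3*A^20 - 3*A^16 + 4*A^12 - 2*A^8 + 2*A^4 - 1.
Substitute A = t^(-1/4), i.e. A^e → t^(-e/4): V(t) = -1 + 2*t^-1 - 2*t^-2 + 4*t^-3 - 3*t^-4 + 3*t^-5 - 2*t^-6 + t^-7 - t^-8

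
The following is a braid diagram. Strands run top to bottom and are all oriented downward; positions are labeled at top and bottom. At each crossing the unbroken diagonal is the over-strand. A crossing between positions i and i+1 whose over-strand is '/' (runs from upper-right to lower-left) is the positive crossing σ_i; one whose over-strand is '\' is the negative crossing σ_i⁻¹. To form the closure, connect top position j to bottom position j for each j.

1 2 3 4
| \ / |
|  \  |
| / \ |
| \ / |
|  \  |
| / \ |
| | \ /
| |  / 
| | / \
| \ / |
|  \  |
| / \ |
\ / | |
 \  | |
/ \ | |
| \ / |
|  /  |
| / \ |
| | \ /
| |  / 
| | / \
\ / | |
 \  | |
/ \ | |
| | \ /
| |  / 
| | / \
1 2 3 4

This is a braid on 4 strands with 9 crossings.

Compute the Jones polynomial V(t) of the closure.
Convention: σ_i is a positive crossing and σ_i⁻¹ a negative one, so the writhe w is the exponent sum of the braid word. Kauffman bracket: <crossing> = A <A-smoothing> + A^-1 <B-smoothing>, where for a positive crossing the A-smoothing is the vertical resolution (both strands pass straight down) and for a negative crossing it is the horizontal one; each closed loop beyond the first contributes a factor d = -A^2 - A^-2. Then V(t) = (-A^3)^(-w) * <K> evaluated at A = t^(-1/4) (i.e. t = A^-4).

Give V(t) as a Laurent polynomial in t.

Reading the diagram top to bottom ('/'-over between positions i,i+1 = s_i, '\'-over = s_i^-1): braid word = s2^-1 s2^-1 s3 s2^-1 s1^-1 s2 s3 s1^-1 s3.
Braid: s2^-1 s2^-1 s3 s2^-1 s1^-1 s2 s3 s1^-1 s3 on 4 strands, 9 crossings.
Writhe w = (#positive) - (#negative) = 4 - 5 = -1.
Enumerate smoothing states for the bracket polynomial. There are 2^9 = 512 states.
For each crossing: s=0 is the vertical smoothing, s=1 horizontal. Crossing k contributes A^(sign_k * (1 - 2*s_k)); loop factor d = -A^2 - A^-2.
Tabulate the states by total A-exponent and number of loops L (A-exp: L × count):
  A^9: L=5 ×1
  A^7: L=4 ×9
  A^5: L=3 ×32, L=5 ×4
  A^3: L=2 ×55, L=4 ×28, L=6 ×1
  A^1: L=1 ×39, L=3 ×77, L=5 ×10
  A^-1: L=2 ×87, L=4 ×38, L=6 ×1
  A^-3: L=1 ×14, L=3 ×64, L=5 ×6
  A^-5: L=2 ×17, L=4 ×19
  A^-7: L=3 ×7, L=5 ×2
  A^-9: L=4 ×1
Each group contributes A^e * Σ count * d^(L-1):
Powers of d = -A^2 - A^-2: d^2 = A^4 + 2 + A^-4; d^3 = -A^6 - 3*A^2 - 3*A^-2 - A^-6; d^4 = A^8 + 4*A^4 + 6 + 4*A^-4 + A^-8; d^5 = -A^10 - 5*A^6 - 10*A^2 - 10*A^-2 - 5*A^-6 - A^-10.
  A^9 * (d^4) = A^17 + 4*A^13 + 6*A^9 + 4*A^5 + A
  A^7 * (9*d^3) = -9*A^13 - 27*A^9 - 27*A^5 - 9*A
  A^5 * (32*d^2 + 4*d^4) = 4*A^13 + 48*A^9 + 88*A^5 + 48*A + 4*A^-3
  A^3 * (55*d + 28*d^3 + d^5) = -A^13 - 33*A^9 - 149*A^5 - 149*A - 33*A^-3 - A^-7
  A^1 * (39 + 77*d^2 + 10*d^4) = 10*A^9 + 117*A^5 + 253*A + 117*A^-3 + 10*A^-7
  A^-1 * (87*d + 38*d^3 + d^5) = -A^9 - 43*A^5 - 211*A - 211*A^-3 - 43*A^-7 - A^-11
  A^-3 * (14 + 64*d^2 + 6*d^4) = 6*A^5 + 88*A + 178*A^-3 + 88*A^-7 + 6*A^-11
  A^-5 * (17*d + 19*d^3) = -19*A - 74*A^-3 - 74*A^-7 - 19*A^-11
  A^-7 * (7*d^2 + 2*d^4) = 2*A + 15*A^-3 + 26*A^-7 + 15*A^-11 + 2*A^-15
  A^-9 * (d^3) = -A^-3 - 3*A^-7 - 3*A^-11 - A^-15
Summing the groups: <K> = A^17 - 2*A^13 + 3*A^9 - 4*A^5 + 4*A - 5*A^-3 + 3*A^-7 - 2*A^-11 + A^-15
Normalise by the writhe: (-A^3)^(-w) = (-A^3)^(1) = -A^3, so f(A) = -A^3 * <K> = -A^20 + 2*A^16 - 3*A^12 + 4*A^8 - 4*A^4 + 5 - 3*A^-4 + 2*A^-8 - A^-12.
Substitute A = t^(-1/4), i.e. A^e → t^(-e/4): V(t) = -t^3 + 2*t^2 - 3*t + 5 - 4*t^-1 + 4*t^-2 - 3*t^-3 + 2*t^-4 - t^-5

Answer: -t^3 + 2*t^2 - 3*t + 5 - 4*t^-1 + 4*t^-2 - 3*t^-3 + 2*t^-4 - t^-5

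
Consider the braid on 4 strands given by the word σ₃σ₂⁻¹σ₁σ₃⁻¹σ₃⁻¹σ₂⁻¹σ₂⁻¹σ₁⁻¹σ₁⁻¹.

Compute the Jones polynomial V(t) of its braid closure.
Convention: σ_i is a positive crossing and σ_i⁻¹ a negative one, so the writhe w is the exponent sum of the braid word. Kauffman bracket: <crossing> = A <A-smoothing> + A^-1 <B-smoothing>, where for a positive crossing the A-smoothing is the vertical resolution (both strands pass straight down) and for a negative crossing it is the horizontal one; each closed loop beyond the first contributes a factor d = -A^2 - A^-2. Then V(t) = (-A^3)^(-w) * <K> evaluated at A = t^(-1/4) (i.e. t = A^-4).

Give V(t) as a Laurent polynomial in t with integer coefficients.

Braid: s3 s2^-1 s1 s3^-1 s3^-1 s2^-1 s2^-1 s1^-1 s1^-1 on 4 strands, 9 crossings.
Writhe w = (#positive) - (#negative) = 2 - 7 = -5.
State-sum expansion of <K>. There are 2^9 = 512 states.
Each crossing splits two ways (0=vertical, 1=horizontal). The state's weight is A^(#A-smoothings - #B-smoothings) * d^(loops - 1).
Tabulate the states by total A-exponent and number of loops L (A-exp: L × count):
  A^9: L=5 ×1
  A^7: L=4 ×9
  A^5: L=3 ×31, L=5 ×5
  A^3: L=2 ×48, L=4 ×35, L=6 ×1
  A^1: L=1 ×28, L=3 ×86, L=5 ×12
  A^-1: L=2 ×82, L=4 ×43, L=6 ×1
  A^-3: L=1 ×20, L=3 ×58, L=5 ×6
  A^-5: L=2 ×25, L=4 ×11
  A^-7: L=1 ×3, L=3 ×6
  A^-9: L=2 ×1
Each group contributes A^e * Σ count * d^(L-1):
Powers of d = -A^2 - A^-2: d^2 = A^4 + 2 + A^-4; d^3 = -A^6 - 3*A^2 - 3*A^-2 - A^-6; d^4 = A^8 + 4*A^4 + 6 + 4*A^-4 + A^-8; d^5 = -A^10 - 5*A^6 - 10*A^2 - 10*A^-2 - 5*A^-6 - A^-10.
  A^9 * (d^4) = A^17 + 4*A^13 + 6*A^9 + 4*A^5 + A
  A^7 * (9*d^3) = -9*A^13 - 27*A^9 - 27*A^5 - 9*A
  A^5 * (31*d^2 + 5*d^4) = 5*A^13 + 51*A^9 + 92*A^5 + 51*A + 5*A^-3
  A^3 * (48*d + 35*d^3 + d^5) = -A^13 - 40*A^9 - 163*A^5 - 163*A - 40*A^-3 - A^-7
  A^1 * (28 + 86*d^2 + 12*d^4) = 12*A^9 + 134*A^5 + 272*A + 134*A^-3 + 12*A^-7
  A^-1 * (82*d + 43*d^3 + d^5) = -A^9 - 48*A^5 - 221*A - 221*A^-3 - 48*A^-7 - A^-11
  A^-3 * (20 + 58*d^2 + 6*d^4) = 6*A^5 + 82*A + 172*A^-3 + 82*A^-7 + 6*A^-11
  A^-5 * (25*d + 11*d^3) = -11*A - 58*A^-3 - 58*A^-7 - 11*A^-11
  A^-7 * (3 + 6*d^2) = 6*A^-3 + 15*A^-7 + 6*A^-11
  A^-9 * (d) = -A^-7 - A^-11
Summing the groups: <K> = A^17 - A^13 + A^9 - 2*A^5 + 2*A - 2*A^-3 + A^-7 - A^-11
Normalise by the writhe: (-A^3)^(-w) = (-A^3)^(5) = -A^15, so f(A) = -A^15 * <K> = -A^32 + A^28 - A^24 + 2*A^20 - 2*A^16 + 2*A^12 - A^8 + A^4.
Substitute A = t^(-1/4), i.e. A^e → t^(-e/4): V(t) = t^-1 - t^-2 + 2*t^-3 - 2*t^-4 + 2*t^-5 - t^-6 + t^-7 - t^-8

Answer: t^-1 - t^-2 + 2*t^-3 - 2*t^-4 + 2*t^-5 - t^-6 + t^-7 - t^-8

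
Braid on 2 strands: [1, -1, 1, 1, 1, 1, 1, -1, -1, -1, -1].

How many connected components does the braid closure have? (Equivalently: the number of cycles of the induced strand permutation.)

Track the strand permutation on 2 strands, starting from identity.
  step 1: s1 swaps positions 1,2 -> [2 1]
  step 2: s1^-1 swaps positions 1,2 -> [1 2]
  step 3: s1 swaps positions 1,2 -> [2 1]
  step 4: s1 swaps positions 1,2 -> [1 2]
  step 5: s1 swaps positions 1,2 -> [2 1]
  step 6: s1 swaps positions 1,2 -> [1 2]
  step 7: s1 swaps positions 1,2 -> [2 1]
  step 8: s1^-1 swaps positions 1,2 -> [1 2]
  step 9: s1^-1 swaps positions 1,2 -> [2 1]
  step 10: s1^-1 swaps positions 1,2 -> [1 2]
  step 11: s1^-1 swaps positions 1,2 -> [2 1]
Final permutation (position -> original strand): [2 1]
Closure components = cycle count of this permutation = 1.

Answer: 1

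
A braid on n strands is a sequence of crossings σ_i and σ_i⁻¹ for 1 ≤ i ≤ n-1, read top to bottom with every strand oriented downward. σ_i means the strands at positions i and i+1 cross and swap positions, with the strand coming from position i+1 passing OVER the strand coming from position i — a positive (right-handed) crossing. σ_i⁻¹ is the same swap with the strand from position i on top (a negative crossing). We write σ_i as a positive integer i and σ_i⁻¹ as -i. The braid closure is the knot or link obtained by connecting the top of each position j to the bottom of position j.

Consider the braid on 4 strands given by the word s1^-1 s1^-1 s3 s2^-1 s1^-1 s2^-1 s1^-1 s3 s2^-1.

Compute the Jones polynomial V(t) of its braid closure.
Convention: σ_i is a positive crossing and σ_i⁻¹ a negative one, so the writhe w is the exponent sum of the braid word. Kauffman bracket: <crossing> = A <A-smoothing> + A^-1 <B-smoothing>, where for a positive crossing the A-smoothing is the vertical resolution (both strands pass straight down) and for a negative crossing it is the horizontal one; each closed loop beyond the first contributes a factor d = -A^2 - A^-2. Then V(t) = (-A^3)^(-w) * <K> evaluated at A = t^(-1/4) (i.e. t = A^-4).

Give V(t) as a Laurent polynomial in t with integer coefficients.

1 - t^-1 + 2*t^-2 - 2*t^-3 + 2*t^-4 - 2*t^-5 + 2*t^-6 - t^-7

Derivation:
Braid: s1^-1 s1^-1 s3 s2^-1 s1^-1 s2^-1 s1^-1 s3 s2^-1 on 4 strands, 9 crossings.
Writhe w = (#positive) - (#negative) = 2 - 7 = -5.
Computing the Kauffman bracket via state sum. There are 2^9 = 512 states.
Smooth each crossing (0=||, 1=⌣⌢); contribution A^(Σ sign_k(1-2s_k)) * d^(L-1).
Tabulate the states by total A-exponent and number of loops L (A-exp: L × count):
  A^9: L=3 ×1
  A^7: L=2 ×4, L=4 ×5
  A^5: L=1 ×4, L=3 ×26, L=5 ×6
  A^3: L=2 ×43, L=4 ×40, L=6 ×1
  A^1: L=1 ×23, L=3 ×92, L=5 ×11
  A^-1: L=2 ×91, L=4 ×34, L=6 ×1
  A^-3: L=1 ×32, L=3 ×48, L=5 ×4
  A^-5: L=2 ×28, L=4 ×8
  A^-7: L=3 ×9
  A^-9: L=4 ×1
Each group contributes A^e * Σ count * d^(L-1):
Powers of d = -A^2 - A^-2: d^2 = A^4 + 2 + A^-4; d^3 = -A^6 - 3*A^2 - 3*A^-2 - A^-6; d^4 = A^8 + 4*A^4 + 6 + 4*A^-4 + A^-8; d^5 = -A^10 - 5*A^6 - 10*A^2 - 10*A^-2 - 5*A^-6 - A^-10.
  A^9 * (d^2) = A^13 + 2*A^9 + A^5
  A^7 * (4*d + 5*d^3) = -5*A^13 - 19*A^9 - 19*A^5 - 5*A
  A^5 * (4 + 26*d^2 + 6*d^4) = 6*A^13 + 50*A^9 + 92*A^5 + 50*A + 6*A^-3
  A^3 * (43*d + 40*d^3 + d^5) = -A^13 - 45*A^9 - 173*A^5 - 173*A - 45*A^-3 - A^-7
  A^1 * (23 + 92*d^2 + 11*d^4) = 11*A^9 + 136*A^5 + 273*A + 136*A^-3 + 11*A^-7
  A^-1 * (91*d + 34*d^3 + d^5) = -A^9 - 39*A^5 - 203*A - 203*A^-3 - 39*A^-7 - A^-11
  A^-3 * (32 + 48*d^2 + 4*d^4) = 4*A^5 + 64*A + 152*A^-3 + 64*A^-7 + 4*A^-11
  A^-5 * (28*d + 8*d^3) = -8*A - 52*A^-3 - 52*A^-7 - 8*A^-11
  A^-7 * (9*d^2) = 9*A^-3 + 18*A^-7 + 9*A^-11
  A^-9 * (d^3) = -A^-3 - 3*A^-7 - 3*A^-11 - A^-15
Summing the groups: <K> = A^13 - 2*A^9 + 2*A^5 - 2*A + 2*A^-3 - 2*A^-7 + A^-11 - A^-15
Normalise by the writhe: (-A^3)^(-w) = (-A^3)^(5) = -A^15, so f(A) = -A^15 * <K> = -A^28 + 2*A^24 - 2*A^20 + 2*A^16 - 2*A^12 + 2*A^8 - A^4 + 1.
Substitute A = t^(-1/4), i.e. A^e → t^(-e/4): V(t) = 1 - t^-1 + 2*t^-2 - 2*t^-3 + 2*t^-4 - 2*t^-5 + 2*t^-6 - t^-7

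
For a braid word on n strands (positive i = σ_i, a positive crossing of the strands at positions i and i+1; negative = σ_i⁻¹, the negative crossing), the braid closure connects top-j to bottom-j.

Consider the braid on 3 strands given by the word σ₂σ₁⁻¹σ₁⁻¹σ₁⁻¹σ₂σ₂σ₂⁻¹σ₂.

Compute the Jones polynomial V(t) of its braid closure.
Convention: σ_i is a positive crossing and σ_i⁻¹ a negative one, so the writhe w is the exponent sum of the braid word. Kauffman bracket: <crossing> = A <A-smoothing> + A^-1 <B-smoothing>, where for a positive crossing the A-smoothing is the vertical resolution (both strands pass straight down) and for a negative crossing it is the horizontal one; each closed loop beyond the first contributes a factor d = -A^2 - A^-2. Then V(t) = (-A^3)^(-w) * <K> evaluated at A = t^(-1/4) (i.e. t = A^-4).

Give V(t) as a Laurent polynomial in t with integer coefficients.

-t^3 + t^2 - t + 3 - t^-1 + t^-2 - t^-3

Derivation:
First cancel adjacent σ_i σ_i⁻¹ pairs (Reidemeister II — same braid, same closure): s2 s1^-1 s1^-1 s1^-1 s2 s2 s2^-1 s2 → s2 s1^-1 s1^-1 s1^-1 s2 s2.
Braid: s2 s1^-1 s1^-1 s1^-1 s2 s2 on 3 strands, 6 crossings.
Writhe w = (#positive) - (#negative) = 3 - 3 = 0.
Computing the Kauffman bracket via state sum. There are 2^6 = 64 states.
Each crossing splits two ways (0=vertical, 1=horizontal). The state's weight is A^(#A-smoothings - #B-smoothings) * d^(loops - 1).
Tabulate the states by total A-exponent and number of loops L (A-exp: L × count):
  A^6: L=4 ×1
  A^4: L=3 ×6
  A^2: L=2 ×12, L=4 ×3
  A^0: L=1 ×9, L=3 ×10, L=5 ×1
  A^-2: L=2 ×12, L=4 ×3
  A^-4: L=3 ×6
  A^-6: L=4 ×1
Each group contributes A^e * Σ count * d^(L-1):
Powers of d = -A^2 - A^-2: d^2 = A^4 + 2 + A^-4; d^3 = -A^6 - 3*A^2 - 3*A^-2 - A^-6; d^4 = A^8 + 4*A^4 + 6 + 4*A^-4 + A^-8.
  A^6 * (d^3) = -A^12 - 3*A^8 - 3*A^4 - 1
  A^4 * (6*d^2) = 6*A^8 + 12*A^4 + 6
  A^2 * (12*d + 3*d^3) = -3*A^8 - 21*A^4 - 21 - 3*A^-4
  A^0 * (9 + 10*d^2 + d^4) = A^8 + 14*A^4 + 35 + 14*A^-4 + A^-8
  A^-2 * (12*d + 3*d^3) = -3*A^4 - 21 - 21*A^-4 - 3*A^-8
  A^-4 * (6*d^2) = 6 + 12*A^-4 + 6*A^-8
  A^-6 * (d^3) = -1 - 3*A^-4 - 3*A^-8 - A^-12
Summing the groups: <K> = -A^12 + A^8 - A^4 + 3 - A^-4 + A^-8 - A^-12
Normalise by the writhe: (-A^3)^(-w) = (-A^3)^(0) = 1, so f(A) = 1 * <K> = -A^12 + A^8 - A^4 + 3 - A^-4 + A^-8 - A^-12.
Substitute A = t^(-1/4), i.e. A^e → t^(-e/4): V(t) = -t^3 + t^2 - t + 3 - t^-1 + t^-2 - t^-3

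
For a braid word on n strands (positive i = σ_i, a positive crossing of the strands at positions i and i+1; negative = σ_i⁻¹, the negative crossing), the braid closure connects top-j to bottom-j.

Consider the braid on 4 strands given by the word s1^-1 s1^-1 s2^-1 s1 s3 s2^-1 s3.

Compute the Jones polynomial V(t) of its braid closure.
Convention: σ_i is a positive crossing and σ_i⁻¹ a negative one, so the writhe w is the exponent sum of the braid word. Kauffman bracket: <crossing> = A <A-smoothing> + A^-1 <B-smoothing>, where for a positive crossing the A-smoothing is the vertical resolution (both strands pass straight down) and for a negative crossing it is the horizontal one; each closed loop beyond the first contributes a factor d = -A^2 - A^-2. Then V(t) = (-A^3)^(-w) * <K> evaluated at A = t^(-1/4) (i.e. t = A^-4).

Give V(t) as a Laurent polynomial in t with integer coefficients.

Braid: s1^-1 s1^-1 s2^-1 s1 s3 s2^-1 s3 on 4 strands, 7 crossings.
Writhe w = (#positive) - (#negative) = 3 - 4 = -1.
State-sum expansion of <K>. There are 2^7 = 128 states.
For each crossing: s=0 is the vertical smoothing, s=1 horizontal. Crossing k contributes A^(sign_k * (1 - 2*s_k)); loop factor d = -A^2 - A^-2.
Tabulate the states by total A-exponent and number of loops L (A-exp: L × count):
  A^7: L=4 ×1
  A^5: L=3 ×7
  A^3: L=2 ×17, L=4 ×4
  A^1: L=1 ×14, L=3 ×20, L=5 ×1
  A^-1: L=2 ×27, L=4 ×8
  A^-3: L=1 ×5, L=3 ×15, L=5 ×1
  A^-5: L=2 ×4, L=4 ×3
  A^-7: L=3 ×1
Each group contributes A^e * Σ count * d^(L-1):
Powers of d = -A^2 - A^-2: d^2 = A^4 + 2 + A^-4; d^3 = -A^6 - 3*A^2 - 3*A^-2 - A^-6; d^4 = A^8 + 4*A^4 + 6 + 4*A^-4 + A^-8.
  A^7 * (d^3) = -A^13 - 3*A^9 - 3*A^5 - A
  A^5 * (7*d^2) = 7*A^9 + 14*A^5 + 7*A
  A^3 * (17*d + 4*d^3) = -4*A^9 - 29*A^5 - 29*A - 4*A^-3
  A^1 * (14 + 20*d^2 + d^4) = A^9 + 24*A^5 + 60*A + 24*A^-3 + A^-7
  A^-1 * (27*d + 8*d^3) = -8*A^5 - 51*A - 51*A^-3 - 8*A^-7
  A^-3 * (5 + 15*d^2 + d^4) = A^5 + 19*A + 41*A^-3 + 19*A^-7 + A^-11
  A^-5 * (4*d + 3*d^3) = -3*A - 13*A^-3 - 13*A^-7 - 3*A^-11
  A^-7 * (d^2) = A^-3 + 2*A^-7 + A^-11
Summing the groups: <K> = -A^13 + A^9 - A^5 + 2*A - 2*A^-3 + A^-7 - A^-11
Normalise by the writhe: (-A^3)^(-w) = (-A^3)^(1) = -A^3, so f(A) = -A^3 * <K> = A^16 - A^12 + A^8 - 2*A^4 + 2 - A^-4 + A^-8.
Substitute A = t^(-1/4), i.e. A^e → t^(-e/4): V(t) = t^2 - t + 2 - 2*t^-1 + t^-2 - t^-3 + t^-4

Answer: t^2 - t + 2 - 2*t^-1 + t^-2 - t^-3 + t^-4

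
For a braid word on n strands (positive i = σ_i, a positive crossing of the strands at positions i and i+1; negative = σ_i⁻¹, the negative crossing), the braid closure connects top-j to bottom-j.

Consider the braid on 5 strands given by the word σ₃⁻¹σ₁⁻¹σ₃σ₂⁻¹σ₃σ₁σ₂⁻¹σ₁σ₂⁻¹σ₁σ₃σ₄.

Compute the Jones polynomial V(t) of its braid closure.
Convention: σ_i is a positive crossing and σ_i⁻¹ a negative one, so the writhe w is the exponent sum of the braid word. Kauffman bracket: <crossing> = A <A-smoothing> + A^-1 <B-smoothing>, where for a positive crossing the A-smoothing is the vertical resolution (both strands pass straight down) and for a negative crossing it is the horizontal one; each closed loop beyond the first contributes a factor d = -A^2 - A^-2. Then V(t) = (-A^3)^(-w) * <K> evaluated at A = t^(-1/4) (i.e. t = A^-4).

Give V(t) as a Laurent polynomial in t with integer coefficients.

The presented braid s3^-1 s1^-1 s3 s2^-1 s3 s1 s2^-1 s1 s2^-1 s1 s3 s4 on 5 strands reduces by inverse Markov moves (closure unchanged at each step):
  Destabilize: the word has the form β·s4 where s4 occurs only as the final letter (β ∈ B_4); drop it and the last strand → 4 strands.
  Deconjugate: the word is γ·β·γ⁻¹ with γ = s3^-1 (prefix) and γ⁻¹ = s3 (suffix); strip both.
  Deconjugate: the word is γ·β·γ⁻¹ with γ = s1^-1 (prefix) and γ⁻¹ = s1 (suffix); strip both.
Reduced to β = s3 s2^-1 s3 s1 s2^-1 s1 s2^-1 on 4 strands, 7 crossings.
Compute on β:
Braid: s3 s2^-1 s3 s1 s2^-1 s1 s2^-1 on 4 strands, 7 crossings.
Writhe w = (#positive) - (#negative) = 4 - 3 = 1.
State-sum expansion of <K>. There are 2^7 = 128 states.
Each crossing splits two ways (0=vertical, 1=horizontal). The state's weight is A^(#A-smoothings - #B-smoothings) * d^(loops - 1).
Tabulate the states by total A-exponent and number of loops L (A-exp: L × count):
  A^7: L=5 ×1
  A^5: L=4 ×7
  A^3: L=3 ×21
  A^1: L=2 ×32, L=4 ×3
  A^-1: L=1 ×21, L=3 ×14
  A^-3: L=2 ×19, L=4 ×2
  A^-5: L=3 ×7
  A^-7: L=4 ×1
Each group contributes A^e * Σ count * d^(L-1):
Powers of d = -A^2 - A^-2: d^2 = A^4 + 2 + A^-4; d^3 = -A^6 - 3*A^2 - 3*A^-2 - A^-6; d^4 = A^8 + 4*A^4 + 6 + 4*A^-4 + A^-8.
  A^7 * (d^4) = A^15 + 4*A^11 + 6*A^7 + 4*A^3 + A^-1
  A^5 * (7*d^3) = -7*A^11 - 21*A^7 - 21*A^3 - 7*A^-1
  A^3 * (21*d^2) = 21*A^7 + 42*A^3 + 21*A^-1
  A^1 * (32*d + 3*d^3) = -3*A^7 - 41*A^3 - 41*A^-1 - 3*A^-5
  A^-1 * (21 + 14*d^2) = 14*A^3 + 49*A^-1 + 14*A^-5
  A^-3 * (19*d + 2*d^3) = -2*A^3 - 25*A^-1 - 25*A^-5 - 2*A^-9
  A^-5 * (7*d^2) = 7*A^-1 + 14*A^-5 + 7*A^-9
  A^-7 * (d^3) = -A^-1 - 3*A^-5 - 3*A^-9 - A^-13
Summing the groups: <K> = A^15 - 3*A^11 + 3*A^7 - 4*A^3 + 4*A^-1 - 3*A^-5 + 2*A^-9 - A^-13
Normalise by the writhe: (-A^3)^(-w) = (-A^3)^(-1) = -A^-3, so f(A) = -A^-3 * <K> = -A^12 + 3*A^8 - 3*A^4 + 4 - 4*A^-4 + 3*A^-8 - 2*A^-12 + A^-16.
Substitute A = t^(-1/4), i.e. A^e → t^(-e/4): V(t) = t^4 - 2*t^3 + 3*t^2 - 4*t + 4 - 3*t^-1 + 3*t^-2 - t^-3

Answer: t^4 - 2*t^3 + 3*t^2 - 4*t + 4 - 3*t^-1 + 3*t^-2 - t^-3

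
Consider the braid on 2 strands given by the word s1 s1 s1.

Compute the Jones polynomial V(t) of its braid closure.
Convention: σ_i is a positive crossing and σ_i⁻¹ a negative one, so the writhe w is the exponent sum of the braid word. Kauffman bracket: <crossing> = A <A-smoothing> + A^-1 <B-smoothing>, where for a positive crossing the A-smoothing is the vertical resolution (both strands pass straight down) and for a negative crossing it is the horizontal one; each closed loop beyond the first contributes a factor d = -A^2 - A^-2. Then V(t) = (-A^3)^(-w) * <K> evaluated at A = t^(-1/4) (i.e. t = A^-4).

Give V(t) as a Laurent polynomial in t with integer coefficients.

Braid: s1 s1 s1 on 2 strands, 3 crossings.
Writhe w = (#positive) - (#negative) = 3 - 0 = 3.
Computing the Kauffman bracket via state sum. There are 2^3 = 8 states.
For each crossing: s=0 is the vertical smoothing, s=1 horizontal. Crossing k contributes A^(sign_k * (1 - 2*s_k)); loop factor d = -A^2 - A^-2.
  state 000: A-exp=+3, loops=2, term = A^3 * d^1
  state 001: A-exp=+1, loops=1, term = A^1 * d^0
  state 010: A-exp=+1, loops=1, term = A^1 * d^0
  state 011: A-exp=-1, loops=2, term = A^-1 * d^1
  state 100: A-exp=+1, loops=1, term = A^1 * d^0
  state 101: A-exp=-1, loops=2, term = A^-1 * d^1
  state 110: A-exp=-1, loops=2, term = A^-1 * d^1
  state 111: A-exp=-3, loops=3, term = A^-3 * d^2
Collect the terms by A-exponent (count of states per loop number):
Powers of d = -A^2 - A^-2: d^2 = A^4 + 2 + A^-4.
  A^3 * (d) = -A^5 - A
  A^1 * (3) = 3*A
  A^-1 * (3*d) = -3*A - 3*A^-3
  A^-3 * (d^2) = A + 2*A^-3 + A^-7
Summing the groups: <K> = -A^5 - A^-3 + A^-7
Normalise by the writhe: (-A^3)^(-w) = (-A^3)^(-3) = -A^-9, so f(A) = -A^-9 * <K> = A^-4 + A^-12 - A^-16.
Substitute A = t^(-1/4), i.e. A^e → t^(-e/4): V(t) = -t^4 + t^3 + t

Answer: -t^4 + t^3 + t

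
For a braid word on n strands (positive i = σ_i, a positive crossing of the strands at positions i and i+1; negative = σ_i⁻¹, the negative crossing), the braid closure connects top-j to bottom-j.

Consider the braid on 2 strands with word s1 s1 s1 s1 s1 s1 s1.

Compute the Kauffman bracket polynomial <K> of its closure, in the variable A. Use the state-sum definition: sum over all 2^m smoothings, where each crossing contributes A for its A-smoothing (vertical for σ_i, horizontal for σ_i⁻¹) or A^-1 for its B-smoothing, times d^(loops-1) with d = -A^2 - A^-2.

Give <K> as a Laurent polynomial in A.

Braid: s1 s1 s1 s1 s1 s1 s1 on 2 strands, 7 crossings.
Writhe w = (#positive) - (#negative) = 7 - 0 = 7.
Computing the Kauffman bracket via state sum. There are 2^7 = 128 states.
For each crossing: s=0 is the vertical smoothing, s=1 horizontal. Crossing k contributes A^(sign_k * (1 - 2*s_k)); loop factor d = -A^2 - A^-2.
Tabulate the states by total A-exponent and number of loops L (A-exp: L × count):
  A^7: L=2 ×1
  A^5: L=1 ×7
  A^3: L=2 ×21
  A^1: L=3 ×35
  A^-1: L=4 ×35
  A^-3: L=5 ×21
  A^-5: L=6 ×7
  A^-7: L=7 ×1
Each group contributes A^e * Σ count * d^(L-1):
Powers of d = -A^2 - A^-2: d^2 = A^4 + 2 + A^-4; d^3 = -A^6 - 3*A^2 - 3*A^-2 - A^-6; d^4 = A^8 + 4*A^4 + 6 + 4*A^-4 + A^-8; d^5 = -A^10 - 5*A^6 - 10*A^2 - 10*A^-2 - 5*A^-6 - A^-10; d^6 = A^12 + 6*A^8 + 15*A^4 + 20 + 15*A^-4 + 6*A^-8 + A^-12.
  A^7 * (d) = -A^9 - A^5
  A^5 * (7) = 7*A^5
  A^3 * (21*d) = -21*A^5 - 21*A
  A^1 * (35*d^2) = 35*A^5 + 70*A + 35*A^-3
  A^-1 * (35*d^3) = -35*A^5 - 105*A - 105*A^-3 - 35*A^-7
  A^-3 * (21*d^4) = 21*A^5 + 84*A + 126*A^-3 + 84*A^-7 + 21*A^-11
  A^-5 * (7*d^5) = -7*A^5 - 35*A - 70*A^-3 - 70*A^-7 - 35*A^-11 - 7*A^-15
  A^-7 * (d^6) = A^5 + 6*A + 15*A^-3 + 20*A^-7 + 15*A^-11 + 6*A^-15 + A^-19
Summing the groups: <K> = -A^9 - A + A^-3 - A^-7 + A^-11 - A^-15 + A^-19

Answer: -A^9 - A + A^-3 - A^-7 + A^-11 - A^-15 + A^-19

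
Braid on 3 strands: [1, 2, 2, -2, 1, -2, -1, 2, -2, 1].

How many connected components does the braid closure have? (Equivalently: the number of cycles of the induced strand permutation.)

Track the strand permutation on 3 strands, starting from identity.
  step 1: s1 swaps positions 1,2 -> [2 1 3]
  step 2: s2 swaps positions 2,3 -> [2 3 1]
  step 3: s2 swaps positions 2,3 -> [2 1 3]
  step 4: s2^-1 swaps positions 2,3 -> [2 3 1]
  step 5: s1 swaps positions 1,2 -> [3 2 1]
  step 6: s2^-1 swaps positions 2,3 -> [3 1 2]
  step 7: s1^-1 swaps positions 1,2 -> [1 3 2]
  step 8: s2 swaps positions 2,3 -> [1 2 3]
  step 9: s2^-1 swaps positions 2,3 -> [1 3 2]
  step 10: s1 swaps positions 1,2 -> [3 1 2]
Final permutation (position -> original strand): [3 1 2]
Closure components = cycle count of this permutation = 1.

Answer: 1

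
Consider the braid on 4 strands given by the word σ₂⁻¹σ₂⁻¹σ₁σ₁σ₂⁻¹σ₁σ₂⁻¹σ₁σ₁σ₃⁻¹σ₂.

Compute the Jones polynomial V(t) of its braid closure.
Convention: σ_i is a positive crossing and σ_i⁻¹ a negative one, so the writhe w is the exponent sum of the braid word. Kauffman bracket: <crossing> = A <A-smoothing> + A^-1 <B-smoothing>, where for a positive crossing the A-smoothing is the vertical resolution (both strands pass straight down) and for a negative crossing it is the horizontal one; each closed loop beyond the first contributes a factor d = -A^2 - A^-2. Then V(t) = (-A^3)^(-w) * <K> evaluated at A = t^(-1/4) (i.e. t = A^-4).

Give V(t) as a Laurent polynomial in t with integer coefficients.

-t^6 + 3*t^5 - 5*t^4 + 6*t^3 - 6*t^2 + 6*t - 4 + 3*t^-1 - t^-2

Derivation:
The presented braid s2^-1 s2^-1 s1 s1 s2^-1 s1 s2^-1 s1 s1 s3^-1 s2 on 4 strands reduces by inverse Markov moves (closure unchanged at each step):
  Deconjugate: the word is γ·β·γ⁻¹ with γ = s2^-1 (prefix) and γ⁻¹ = s2 (suffix); strip both.
  Destabilize: the word has the form β·s3^-1 where s3^-1 occurs only as the final letter (β ∈ B_3); drop it and the last strand → 3 strands.
Reduced to β = s2^-1 s1 s1 s2^-1 s1 s2^-1 s1 s1 on 3 strands, 8 crossings.
Compute on β:
Braid: s2^-1 s1 s1 s2^-1 s1 s2^-1 s1 s1 on 3 strands, 8 crossings.
Writhe w = (#positive) - (#negative) = 5 - 3 = 2.
Computing the Kauffman bracket via state sum. There are 2^8 = 256 states.
Smooth each crossing (0=||, 1=⌣⌢); contribution A^(Σ sign_k(1-2s_k)) * d^(L-1).
Tabulate the states by total A-exponent and number of loops L (A-exp: L × count):
  A^8: L=4 ×1
  A^6: L=3 ×8
  A^4: L=2 ×26, L=4 ×2
  A^2: L=1 ×35, L=3 ×21
  A^0: L=2 ×63, L=4 ×7
  A^-2: L=3 ×55, L=5 ×1
  A^-4: L=4 ×28
  A^-6: L=5 ×8
  A^-8: L=6 ×1
Each group contributes A^e * Σ count * d^(L-1):
Powers of d = -A^2 - A^-2: d^2 = A^4 + 2 + A^-4; d^3 = -A^6 - 3*A^2 - 3*A^-2 - A^-6; d^4 = A^8 + 4*A^4 + 6 + 4*A^-4 + A^-8; d^5 = -A^10 - 5*A^6 - 10*A^2 - 10*A^-2 - 5*A^-6 - A^-10.
  A^8 * (d^3) = -A^14 - 3*A^10 - 3*A^6 - A^2
  A^6 * (8*d^2) = 8*A^10 + 16*A^6 + 8*A^2
  A^4 * (26*d + 2*d^3) = -2*A^10 - 32*A^6 - 32*A^2 - 2*A^-2
  A^2 * (35 + 21*d^2) = 21*A^6 + 77*A^2 + 21*A^-2
  A^0 * (63*d + 7*d^3) = -7*A^6 - 84*A^2 - 84*A^-2 - 7*A^-6
  A^-2 * (55*d^2 + d^4) = A^6 + 59*A^2 + 116*A^-2 + 59*A^-6 + A^-10
  A^-4 * (28*d^3) = -28*A^2 - 84*A^-2 - 84*A^-6 - 28*A^-10
  A^-6 * (8*d^4) = 8*A^2 + 32*A^-2 + 48*A^-6 + 32*A^-10 + 8*A^-14
  A^-8 * (d^5) = -A^2 - 5*A^-2 - 10*A^-6 - 10*A^-10 - 5*A^-14 - A^-18
Summing the groups: <K> = -A^14 + 3*A^10 - 4*A^6 + 6*A^2 - 6*A^-2 + 6*A^-6 - 5*A^-10 + 3*A^-14 - A^-18
Normalise by the writhe: (-A^3)^(-w) = (-A^3)^(-2) = A^-6, so f(A) = A^-6 * <K> = -A^8 + 3*A^4 - 4 + 6*A^-4 - 6*A^-8 + 6*A^-12 - 5*A^-16 + 3*A^-20 - A^-24.
Substitute A = t^(-1/4), i.e. A^e → t^(-e/4): V(t) = -t^6 + 3*t^5 - 5*t^4 + 6*t^3 - 6*t^2 + 6*t - 4 + 3*t^-1 - t^-2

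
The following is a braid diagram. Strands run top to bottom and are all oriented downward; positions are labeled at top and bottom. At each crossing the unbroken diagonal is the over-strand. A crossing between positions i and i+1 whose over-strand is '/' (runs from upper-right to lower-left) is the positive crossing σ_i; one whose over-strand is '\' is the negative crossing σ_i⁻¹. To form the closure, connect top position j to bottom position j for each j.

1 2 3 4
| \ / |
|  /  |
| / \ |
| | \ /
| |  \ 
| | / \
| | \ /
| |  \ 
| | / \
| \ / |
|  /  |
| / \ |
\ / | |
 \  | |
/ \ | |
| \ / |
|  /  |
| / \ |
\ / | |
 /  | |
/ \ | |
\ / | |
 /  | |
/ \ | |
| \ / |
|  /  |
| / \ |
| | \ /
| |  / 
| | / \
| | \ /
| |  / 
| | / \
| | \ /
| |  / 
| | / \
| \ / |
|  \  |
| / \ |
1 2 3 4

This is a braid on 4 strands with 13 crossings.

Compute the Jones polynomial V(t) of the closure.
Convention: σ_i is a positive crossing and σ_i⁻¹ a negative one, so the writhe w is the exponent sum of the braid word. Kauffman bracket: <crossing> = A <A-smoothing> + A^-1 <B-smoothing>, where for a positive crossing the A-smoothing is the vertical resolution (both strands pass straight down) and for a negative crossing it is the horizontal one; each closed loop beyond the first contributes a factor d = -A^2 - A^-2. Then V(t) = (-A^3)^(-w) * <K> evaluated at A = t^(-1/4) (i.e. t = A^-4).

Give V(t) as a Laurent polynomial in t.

Reading the diagram top to bottom ('/'-over between positions i,i+1 = s_i, '\'-over = s_i^-1): braid word = s2 s3^-1 s3^-1 s2 s1^-1 s2 s1 s1 s2 s3 s3 s3 s2^-1.
The presented braid s2 s3^-1 s3^-1 s2 s1^-1 s2 s1 s1 s2 s3 s3 s3 s2^-1 on 4 strands reduces by inverse Markov moves (closure unchanged at each step):
  Deconjugate: the word is γ·β·γ⁻¹ with γ = s2 s3^-1 (prefix) and γ⁻¹ = s3 s2^-1 (suffix); strip both.
  Deconjugate: the word is γ·β·γ⁻¹ with γ = s3^-1 (prefix) and γ⁻¹ = s3 (suffix); strip both.
  Destabilize: the word has the form β·s3 where s3 occurs only as the final letter (β ∈ B_3); drop it and the last strand → 3 strands.
Reduced to β = s2 s1^-1 s2 s1 s1 s2 on 3 strands, 6 crossings.
Compute on β:
Braid: s2 s1^-1 s2 s1 s1 s2 on 3 strands, 6 crossings.
Writhe w = (#positive) - (#negative) = 5 - 1 = 4.
Computing the Kauffman bracket via state sum. There are 2^6 = 64 states.
For each crossing: s=0 is the vertical smoothing, s=1 horizontal. Crossing k contributes A^(sign_k * (1 - 2*s_k)); loop factor d = -A^2 - A^-2.
Tabulate the states by total A-exponent and number of loops L (A-exp: L × count):
  A^6: L=2 ×1
  A^4: L=1 ×3, L=3 ×3
  A^2: L=2 ×14, L=4 ×1
  A^0: L=1 ×10, L=3 ×10
  A^-2: L=2 ×13, L=4 ×2
  A^-4: L=3 ×6
  A^-6: L=4 ×1
Each group contributes A^e * Σ count * d^(L-1):
Powers of d = -A^2 - A^-2: d^2 = A^4 + 2 + A^-4; d^3 = -A^6 - 3*A^2 - 3*A^-2 - A^-6.
  A^6 * (d) = -A^8 - A^4
  A^4 * (3 + 3*d^2) = 3*A^8 + 9*A^4 + 3
  A^2 * (14*d + d^3) = -A^8 - 17*A^4 - 17 - A^-4
  A^0 * (10 + 10*d^2) = 10*A^4 + 30 + 10*A^-4
  A^-2 * (13*d + 2*d^3) = -2*A^4 - 19 - 19*A^-4 - 2*A^-8
  A^-4 * (6*d^2) = 6 + 12*A^-4 + 6*A^-8
  A^-6 * (d^3) = -1 - 3*A^-4 - 3*A^-8 - A^-12
Summing the groups: <K> = A^8 - A^4 + 2 - A^-4 + A^-8 - A^-12
Normalise by the writhe: (-A^3)^(-w) = (-A^3)^(-4) = A^-12, so f(A) = A^-12 * <K> = A^-4 - A^-8 + 2*A^-12 - A^-16 + A^-20 - A^-24.
Substitute A = t^(-1/4), i.e. A^e → t^(-e/4): V(t) = -t^6 + t^5 - t^4 + 2*t^3 - t^2 + t

Answer: -t^6 + t^5 - t^4 + 2*t^3 - t^2 + t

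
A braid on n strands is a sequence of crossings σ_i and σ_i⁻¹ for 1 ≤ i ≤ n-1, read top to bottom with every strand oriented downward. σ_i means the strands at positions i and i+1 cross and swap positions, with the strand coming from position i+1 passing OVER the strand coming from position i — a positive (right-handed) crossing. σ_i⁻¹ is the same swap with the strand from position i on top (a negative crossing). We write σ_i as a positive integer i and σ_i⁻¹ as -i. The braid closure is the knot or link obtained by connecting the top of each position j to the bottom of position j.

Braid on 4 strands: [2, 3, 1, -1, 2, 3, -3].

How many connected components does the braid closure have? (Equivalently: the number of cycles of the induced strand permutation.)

Track the strand permutation on 4 strands, starting from identity.
  step 1: s2 swaps positions 2,3 -> [1 3 2 4]
  step 2: s3 swaps positions 3,4 -> [1 3 4 2]
  step 3: s1 swaps positions 1,2 -> [3 1 4 2]
  step 4: s1^-1 swaps positions 1,2 -> [1 3 4 2]
  step 5: s2 swaps positions 2,3 -> [1 4 3 2]
  step 6: s3 swaps positions 3,4 -> [1 4 2 3]
  step 7: s3^-1 swaps positions 3,4 -> [1 4 3 2]
Final permutation (position -> original strand): [1 4 3 2]
Closure components = cycle count of this permutation = 3.

Answer: 3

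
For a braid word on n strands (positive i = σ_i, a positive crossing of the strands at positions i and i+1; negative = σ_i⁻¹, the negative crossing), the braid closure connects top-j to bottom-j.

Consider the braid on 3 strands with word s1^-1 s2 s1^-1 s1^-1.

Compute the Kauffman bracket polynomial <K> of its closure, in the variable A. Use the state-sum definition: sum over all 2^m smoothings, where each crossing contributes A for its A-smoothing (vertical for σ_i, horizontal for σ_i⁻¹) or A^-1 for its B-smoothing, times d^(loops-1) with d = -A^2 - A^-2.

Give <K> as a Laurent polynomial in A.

Braid: s1^-1 s2 s1^-1 s1^-1 on 3 strands, 4 crossings.
Writhe w = (#positive) - (#negative) = 1 - 3 = -2.
Computing the Kauffman bracket via state sum. There are 2^4 = 16 states.
For each crossing: s=0 is the vertical smoothing, s=1 horizontal. Crossing k contributes A^(sign_k * (1 - 2*s_k)); loop factor d = -A^2 - A^-2.
  state 0000: A-exp=-2, loops=3, term = A^-2 * d^2
  state 0001: A-exp=+0, loops=2, term = A^0 * d^1
  state 0010: A-exp=+0, loops=2, term = A^0 * d^1
  state 0011: A-exp=+2, loops=3, term = A^2 * d^2
  state 0100: A-exp=-4, loops=2, term = A^-4 * d^1
  state 0101: A-exp=-2, loops=1, term = A^-2 * d^0
  state 0110: A-exp=-2, loops=1, term = A^-2 * d^0
  state 0111: A-exp=+0, loops=2, term = A^0 * d^1
  state 1000: A-exp=+0, loops=2, term = A^0 * d^1
  state 1001: A-exp=+2, loops=3, term = A^2 * d^2
  state 1010: A-exp=+2, loops=3, term = A^2 * d^2
  state 1011: A-exp=+4, loops=4, term = A^4 * d^3
  state 1100: A-exp=-2, loops=1, term = A^-2 * d^0
  state 1101: A-exp=+0, loops=2, term = A^0 * d^1
  state 1110: A-exp=+0, loops=2, term = A^0 * d^1
  state 1111: A-exp=+2, loops=3, term = A^2 * d^2
Collect the terms by A-exponent (count of states per loop number):
Powers of d = -A^2 - A^-2: d^2 = A^4 + 2 + A^-4; d^3 = -A^6 - 3*A^2 - 3*A^-2 - A^-6.
  A^4 * (d^3) = -A^10 - 3*A^6 - 3*A^2 - A^-2
  A^2 * (4*d^2) = 4*A^6 + 8*A^2 + 4*A^-2
  A^0 * (6*d) = -6*A^2 - 6*A^-2
  A^-2 * (3 + d^2) = A^2 + 5*A^-2 + A^-6
  A^-4 * (d) = -A^-2 - A^-6
Summing the groups: <K> = -A^10 + A^6 + A^-2

Answer: -A^10 + A^6 + A^-2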